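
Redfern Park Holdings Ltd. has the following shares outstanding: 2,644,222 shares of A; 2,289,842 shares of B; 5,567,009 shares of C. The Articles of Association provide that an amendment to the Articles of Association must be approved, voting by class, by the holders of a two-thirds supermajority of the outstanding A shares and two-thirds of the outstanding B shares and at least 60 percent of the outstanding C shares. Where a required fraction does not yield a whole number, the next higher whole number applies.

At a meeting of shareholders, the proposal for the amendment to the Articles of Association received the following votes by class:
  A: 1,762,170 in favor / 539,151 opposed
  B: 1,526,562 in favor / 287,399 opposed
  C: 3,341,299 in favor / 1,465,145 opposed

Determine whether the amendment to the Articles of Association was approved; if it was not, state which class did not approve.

Not approved — the A shares did not give the required vote.

A: 2/3 of 2644222 = 1762814.67, rounded up to 1762815; 1,762,815 required, 1,762,170 in favor — not approved.
B: 2/3 of 2289842 = 1526561.33, rounded up to 1526562; 1,526,562 required, 1,526,562 in favor — approved.
C: 3/5 of 5567009 = 3340205.40, rounded up to 3340206; 3,340,206 required, 3,341,299 in favor — approved.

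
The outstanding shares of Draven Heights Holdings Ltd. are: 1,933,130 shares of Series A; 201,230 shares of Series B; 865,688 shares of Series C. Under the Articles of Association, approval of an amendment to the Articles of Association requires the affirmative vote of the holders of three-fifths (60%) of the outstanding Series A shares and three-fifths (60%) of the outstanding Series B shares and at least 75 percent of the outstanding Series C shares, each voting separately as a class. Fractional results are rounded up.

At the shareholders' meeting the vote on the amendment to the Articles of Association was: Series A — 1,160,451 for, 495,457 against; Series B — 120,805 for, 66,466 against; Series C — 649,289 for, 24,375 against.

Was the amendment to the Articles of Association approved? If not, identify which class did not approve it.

Series A: 3/5 of 1933130 = 1159878; 1,159,878 required, 1,160,451 in favor — approved.
Series B: 3/5 of 201230 = 120738; 120,738 required, 120,805 in favor — approved.
Series C: 3/4 of 865688 = 649266; 649,266 required, 649,289 in favor — approved.

Approved — every class gave the required vote.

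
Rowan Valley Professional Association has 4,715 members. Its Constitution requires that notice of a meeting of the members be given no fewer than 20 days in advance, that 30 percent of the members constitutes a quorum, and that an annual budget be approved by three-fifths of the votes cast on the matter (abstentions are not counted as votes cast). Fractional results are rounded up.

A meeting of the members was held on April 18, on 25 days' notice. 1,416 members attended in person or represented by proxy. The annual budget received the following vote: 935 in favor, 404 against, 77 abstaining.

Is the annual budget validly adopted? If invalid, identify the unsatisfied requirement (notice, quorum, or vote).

Notice: 25 days given; 20 required. Satisfied.
Quorum: 30% of 4,715 = 1,414.50, rounded up to 1,415; 1,416 present. Satisfied.
Vote: requires three-fifths of the votes cast (1,416 − 77 abstaining = 1,339); 3/5 of 1339 = 803.40, rounded up to 804, so 804 needed; 935 in favor. Satisfied.

Valid — all requirements satisfied.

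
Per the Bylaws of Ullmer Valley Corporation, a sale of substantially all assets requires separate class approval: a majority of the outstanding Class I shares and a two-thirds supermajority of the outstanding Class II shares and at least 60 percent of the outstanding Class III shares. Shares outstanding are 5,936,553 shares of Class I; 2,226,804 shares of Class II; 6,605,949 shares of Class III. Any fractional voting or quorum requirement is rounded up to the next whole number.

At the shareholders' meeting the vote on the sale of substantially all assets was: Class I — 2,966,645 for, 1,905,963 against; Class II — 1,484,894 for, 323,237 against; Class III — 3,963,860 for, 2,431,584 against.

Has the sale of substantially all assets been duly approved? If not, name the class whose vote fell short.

Class I: a majority of 5936553 is 2968277; 2,968,277 required, 2,966,645 in favor — not approved.
Class II: 2/3 of 2226804 = 1484536; 1,484,536 required, 1,484,894 in favor — approved.
Class III: 3/5 of 6605949 = 3963569.40, rounded up to 3963570; 3,963,570 required, 3,963,860 in favor — approved.

Not approved — the Class I shares did not give the required vote.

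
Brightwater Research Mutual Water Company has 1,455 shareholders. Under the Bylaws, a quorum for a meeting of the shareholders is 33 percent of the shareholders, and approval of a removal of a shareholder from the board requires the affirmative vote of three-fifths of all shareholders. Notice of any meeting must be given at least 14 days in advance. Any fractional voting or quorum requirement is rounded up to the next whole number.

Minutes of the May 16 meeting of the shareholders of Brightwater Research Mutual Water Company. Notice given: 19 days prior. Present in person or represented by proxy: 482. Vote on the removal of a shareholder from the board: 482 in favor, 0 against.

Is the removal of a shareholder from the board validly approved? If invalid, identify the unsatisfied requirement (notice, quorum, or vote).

Invalid — vote requirement not satisfied.

Notice: 19 days given; 14 required. Satisfied.
Quorum: 33% of 1,455 = 480.15, rounded up to 481; 482 present. Satisfied.
Vote: requires three-fifths of all shareholders (1,455); 3/5 of 1455 = 873, so 873 needed; 482 in favor. Not satisfied.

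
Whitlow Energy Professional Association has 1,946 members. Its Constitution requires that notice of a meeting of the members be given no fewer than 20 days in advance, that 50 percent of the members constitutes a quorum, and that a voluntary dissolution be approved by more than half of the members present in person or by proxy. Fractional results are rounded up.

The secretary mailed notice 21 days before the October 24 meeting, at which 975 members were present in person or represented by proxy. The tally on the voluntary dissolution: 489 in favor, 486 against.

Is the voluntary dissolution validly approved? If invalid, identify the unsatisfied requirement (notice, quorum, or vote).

Valid — all requirements satisfied.

Notice: 21 days given; 20 required. Satisfied.
Quorum: 50% of 1,946 = 973; 975 present. Satisfied.
Vote: requires a majority of those present (975); a majority of 975 is 488, so 488 needed; 489 in favor. Satisfied.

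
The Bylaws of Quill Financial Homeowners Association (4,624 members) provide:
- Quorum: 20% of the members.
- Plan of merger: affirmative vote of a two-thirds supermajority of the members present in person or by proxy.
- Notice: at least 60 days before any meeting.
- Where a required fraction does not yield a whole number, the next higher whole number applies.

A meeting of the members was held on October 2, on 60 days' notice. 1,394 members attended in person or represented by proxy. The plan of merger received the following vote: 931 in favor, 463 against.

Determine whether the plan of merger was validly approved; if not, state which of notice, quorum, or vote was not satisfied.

Valid — all requirements satisfied.

Notice: 60 days given; 60 required. Satisfied.
Quorum: 20% of 4,624 = 924.80, rounded up to 925; 1,394 present. Satisfied.
Vote: requires two-thirds of those present (1,394); 2/3 of 1394 = 929.33, rounded up to 930, so 930 needed; 931 in favor. Satisfied.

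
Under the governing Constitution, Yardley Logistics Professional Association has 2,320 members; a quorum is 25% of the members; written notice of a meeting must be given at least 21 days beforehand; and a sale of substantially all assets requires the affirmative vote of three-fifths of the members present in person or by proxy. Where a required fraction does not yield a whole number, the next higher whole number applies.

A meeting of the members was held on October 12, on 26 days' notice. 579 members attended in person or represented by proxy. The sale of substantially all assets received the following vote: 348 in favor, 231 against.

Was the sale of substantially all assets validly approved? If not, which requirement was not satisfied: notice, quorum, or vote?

Notice: 26 days given; 21 required. Satisfied.
Quorum: 25% of 2,320 = 580; 579 present. Not satisfied.
Vote: requires three-fifths of those present (579); 3/5 of 579 = 347.40, rounded up to 348, so 348 needed; 348 in favor. Satisfied.

Invalid — quorum requirement not satisfied.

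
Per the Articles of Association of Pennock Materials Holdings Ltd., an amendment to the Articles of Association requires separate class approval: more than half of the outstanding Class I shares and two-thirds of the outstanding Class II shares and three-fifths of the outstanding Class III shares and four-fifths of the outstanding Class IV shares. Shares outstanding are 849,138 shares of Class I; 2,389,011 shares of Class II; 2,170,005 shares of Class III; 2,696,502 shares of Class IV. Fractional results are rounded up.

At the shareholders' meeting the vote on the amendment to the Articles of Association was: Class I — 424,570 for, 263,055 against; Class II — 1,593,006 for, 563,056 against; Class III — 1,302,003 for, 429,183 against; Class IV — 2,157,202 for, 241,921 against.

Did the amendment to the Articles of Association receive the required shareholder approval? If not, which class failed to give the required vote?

Approved — every class gave the required vote.

Class I: a majority of 849138 is 424570; 424,570 required, 424,570 in favor — approved.
Class II: 2/3 of 2389011 = 1592674; 1,592,674 required, 1,593,006 in favor — approved.
Class III: 3/5 of 2170005 = 1302003; 1,302,003 required, 1,302,003 in favor — approved.
Class IV: 4/5 of 2696502 = 2157201.60, rounded up to 2157202; 2,157,202 required, 2,157,202 in favor — approved.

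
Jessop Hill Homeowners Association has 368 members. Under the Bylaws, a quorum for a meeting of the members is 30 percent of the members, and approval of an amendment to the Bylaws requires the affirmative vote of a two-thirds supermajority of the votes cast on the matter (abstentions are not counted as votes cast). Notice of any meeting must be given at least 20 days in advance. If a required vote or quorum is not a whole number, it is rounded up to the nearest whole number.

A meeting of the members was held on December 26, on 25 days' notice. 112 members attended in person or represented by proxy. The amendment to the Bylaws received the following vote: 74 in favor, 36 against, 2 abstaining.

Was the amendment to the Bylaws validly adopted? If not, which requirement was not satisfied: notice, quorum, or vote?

Valid — all requirements satisfied.

Notice: 25 days given; 20 required. Satisfied.
Quorum: 30% of 368 = 110.40, rounded up to 111; 112 present. Satisfied.
Vote: requires two-thirds of the votes cast (112 − 2 abstaining = 110); 2/3 of 110 = 73.33, rounded up to 74, so 74 needed; 74 in favor. Satisfied.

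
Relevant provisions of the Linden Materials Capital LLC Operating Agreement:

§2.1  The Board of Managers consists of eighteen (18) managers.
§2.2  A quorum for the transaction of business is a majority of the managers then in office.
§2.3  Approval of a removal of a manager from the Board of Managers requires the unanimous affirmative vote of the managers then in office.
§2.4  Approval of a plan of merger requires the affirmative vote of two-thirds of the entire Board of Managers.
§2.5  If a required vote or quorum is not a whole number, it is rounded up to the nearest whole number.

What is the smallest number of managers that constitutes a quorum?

A majority of 18 is 10.

10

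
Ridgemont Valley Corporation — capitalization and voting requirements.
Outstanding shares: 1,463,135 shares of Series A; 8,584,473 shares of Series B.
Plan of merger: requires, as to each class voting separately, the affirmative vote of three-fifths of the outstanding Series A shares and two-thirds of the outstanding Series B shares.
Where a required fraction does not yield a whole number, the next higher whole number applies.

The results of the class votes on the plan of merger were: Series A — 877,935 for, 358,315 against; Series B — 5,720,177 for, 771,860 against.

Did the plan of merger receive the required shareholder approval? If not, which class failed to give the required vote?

Series A: 3/5 of 1463135 = 877881; 877,881 required, 877,935 in favor — approved.
Series B: 2/3 of 8584473 = 5722982; 5,722,982 required, 5,720,177 in favor — not approved.

Not approved — the Series B shares did not give the required vote.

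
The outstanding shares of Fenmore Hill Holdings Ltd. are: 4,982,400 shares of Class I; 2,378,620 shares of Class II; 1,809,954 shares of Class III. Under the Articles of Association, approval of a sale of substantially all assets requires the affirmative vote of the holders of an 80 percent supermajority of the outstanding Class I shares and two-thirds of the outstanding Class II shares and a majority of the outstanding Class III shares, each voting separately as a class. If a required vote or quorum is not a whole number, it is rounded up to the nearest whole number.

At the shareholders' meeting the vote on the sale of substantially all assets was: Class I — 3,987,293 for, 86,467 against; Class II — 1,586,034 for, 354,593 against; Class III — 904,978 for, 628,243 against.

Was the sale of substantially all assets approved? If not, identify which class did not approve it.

Class I: 4/5 of 4982400 = 3985920; 3,985,920 required, 3,987,293 in favor — approved.
Class II: 2/3 of 2378620 = 1585746.67, rounded up to 1585747; 1,585,747 required, 1,586,034 in favor — approved.
Class III: a majority of 1809954 is 904978; 904,978 required, 904,978 in favor — approved.

Approved — every class gave the required vote.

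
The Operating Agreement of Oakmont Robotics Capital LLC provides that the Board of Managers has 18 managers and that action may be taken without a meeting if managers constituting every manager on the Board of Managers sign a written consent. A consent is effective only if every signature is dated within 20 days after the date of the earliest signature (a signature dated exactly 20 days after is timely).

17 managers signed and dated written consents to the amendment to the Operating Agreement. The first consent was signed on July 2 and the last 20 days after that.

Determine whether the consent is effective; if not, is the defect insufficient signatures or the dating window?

Not effective — insufficient signatures.

Signatures required: the unanimous vote of 18 — unanimous means all 18, so 18 needed; 17 signed. Insufficient.
Dating window: the latest signature is 20 days after the earliest; the limit is 20 days. Within the window.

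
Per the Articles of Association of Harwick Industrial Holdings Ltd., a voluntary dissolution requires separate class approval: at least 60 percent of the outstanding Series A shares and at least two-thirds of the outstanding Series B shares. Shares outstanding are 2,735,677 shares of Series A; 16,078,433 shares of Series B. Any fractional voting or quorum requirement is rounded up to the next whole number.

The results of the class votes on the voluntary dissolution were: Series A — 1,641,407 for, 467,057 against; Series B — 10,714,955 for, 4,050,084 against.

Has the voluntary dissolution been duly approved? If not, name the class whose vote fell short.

Series A: 3/5 of 2735677 = 1641406.20, rounded up to 1641407; 1,641,407 required, 1,641,407 in favor — approved.
Series B: 2/3 of 16078433 = 10718955.33, rounded up to 10718956; 10,718,956 required, 10,714,955 in favor — not approved.

Not approved — the Series B shares did not give the required vote.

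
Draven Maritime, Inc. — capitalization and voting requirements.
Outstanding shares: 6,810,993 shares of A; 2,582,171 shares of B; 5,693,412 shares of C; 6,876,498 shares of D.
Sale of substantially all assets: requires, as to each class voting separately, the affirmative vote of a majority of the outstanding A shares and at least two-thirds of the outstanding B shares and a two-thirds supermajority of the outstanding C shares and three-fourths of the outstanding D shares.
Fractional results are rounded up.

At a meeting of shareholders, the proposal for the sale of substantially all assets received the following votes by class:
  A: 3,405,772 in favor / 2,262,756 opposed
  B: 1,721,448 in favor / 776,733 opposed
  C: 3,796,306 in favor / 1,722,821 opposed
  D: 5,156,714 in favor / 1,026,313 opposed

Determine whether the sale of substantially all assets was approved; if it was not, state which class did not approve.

Not approved — the D shares did not give the required vote.

A: a majority of 6810993 is 3405497; 3,405,497 required, 3,405,772 in favor — approved.
B: 2/3 of 2582171 = 1721447.33, rounded up to 1721448; 1,721,448 required, 1,721,448 in favor — approved.
C: 2/3 of 5693412 = 3795608; 3,795,608 required, 3,796,306 in favor — approved.
D: 3/4 of 6876498 = 5157373.50, rounded up to 5157374; 5,157,374 required, 5,156,714 in favor — not approved.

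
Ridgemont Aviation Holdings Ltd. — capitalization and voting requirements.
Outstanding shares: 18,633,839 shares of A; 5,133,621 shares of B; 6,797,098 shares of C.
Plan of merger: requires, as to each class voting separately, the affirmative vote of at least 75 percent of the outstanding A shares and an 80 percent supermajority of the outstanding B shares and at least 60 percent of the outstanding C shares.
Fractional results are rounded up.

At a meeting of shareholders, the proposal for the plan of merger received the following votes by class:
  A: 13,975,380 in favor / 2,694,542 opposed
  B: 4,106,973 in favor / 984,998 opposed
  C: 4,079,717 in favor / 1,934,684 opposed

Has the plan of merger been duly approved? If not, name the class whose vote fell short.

Approved — every class gave the required vote.

A: 3/4 of 18633839 = 13975379.25, rounded up to 13975380; 13,975,380 required, 13,975,380 in favor — approved.
B: 4/5 of 5133621 = 4106896.80, rounded up to 4106897; 4,106,897 required, 4,106,973 in favor — approved.
C: 3/5 of 6797098 = 4078258.80, rounded up to 4078259; 4,078,259 required, 4,079,717 in favor — approved.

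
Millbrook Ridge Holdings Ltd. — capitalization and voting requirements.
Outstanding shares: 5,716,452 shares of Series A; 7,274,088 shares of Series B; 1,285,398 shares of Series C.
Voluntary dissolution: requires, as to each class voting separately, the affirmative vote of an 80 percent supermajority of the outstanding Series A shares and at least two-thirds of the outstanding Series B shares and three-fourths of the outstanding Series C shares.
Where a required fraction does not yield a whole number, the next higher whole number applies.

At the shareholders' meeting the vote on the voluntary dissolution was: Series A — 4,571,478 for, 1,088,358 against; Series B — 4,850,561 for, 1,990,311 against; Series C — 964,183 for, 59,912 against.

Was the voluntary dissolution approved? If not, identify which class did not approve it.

Not approved — the Series A shares did not give the required vote.

Series A: 4/5 of 5716452 = 4573161.60, rounded up to 4573162; 4,573,162 required, 4,571,478 in favor — not approved.
Series B: 2/3 of 7274088 = 4849392; 4,849,392 required, 4,850,561 in favor — approved.
Series C: 3/4 of 1285398 = 964048.50, rounded up to 964049; 964,049 required, 964,183 in favor — approved.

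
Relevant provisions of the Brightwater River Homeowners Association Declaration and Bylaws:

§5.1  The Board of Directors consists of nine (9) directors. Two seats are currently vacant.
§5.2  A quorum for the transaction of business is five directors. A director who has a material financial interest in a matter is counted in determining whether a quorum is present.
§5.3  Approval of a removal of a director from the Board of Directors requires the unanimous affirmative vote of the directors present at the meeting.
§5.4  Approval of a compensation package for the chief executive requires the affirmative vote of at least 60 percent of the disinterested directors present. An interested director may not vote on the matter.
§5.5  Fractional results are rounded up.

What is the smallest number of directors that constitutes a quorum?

5

The quorum is fixed at 5.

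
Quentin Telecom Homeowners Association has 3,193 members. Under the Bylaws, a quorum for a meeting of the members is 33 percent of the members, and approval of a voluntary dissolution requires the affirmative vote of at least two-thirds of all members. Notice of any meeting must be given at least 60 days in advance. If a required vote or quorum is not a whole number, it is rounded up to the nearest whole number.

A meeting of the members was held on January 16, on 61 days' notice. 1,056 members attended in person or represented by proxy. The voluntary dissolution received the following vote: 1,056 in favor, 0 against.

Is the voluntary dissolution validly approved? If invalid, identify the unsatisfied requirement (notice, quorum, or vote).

Invalid — vote requirement not satisfied.

Notice: 61 days given; 60 required. Satisfied.
Quorum: 33% of 3,193 = 1,053.69, rounded up to 1,054; 1,056 present. Satisfied.
Vote: requires two-thirds of all members (3,193); 2/3 of 3193 = 2128.67, rounded up to 2129, so 2,129 needed; 1,056 in favor. Not satisfied.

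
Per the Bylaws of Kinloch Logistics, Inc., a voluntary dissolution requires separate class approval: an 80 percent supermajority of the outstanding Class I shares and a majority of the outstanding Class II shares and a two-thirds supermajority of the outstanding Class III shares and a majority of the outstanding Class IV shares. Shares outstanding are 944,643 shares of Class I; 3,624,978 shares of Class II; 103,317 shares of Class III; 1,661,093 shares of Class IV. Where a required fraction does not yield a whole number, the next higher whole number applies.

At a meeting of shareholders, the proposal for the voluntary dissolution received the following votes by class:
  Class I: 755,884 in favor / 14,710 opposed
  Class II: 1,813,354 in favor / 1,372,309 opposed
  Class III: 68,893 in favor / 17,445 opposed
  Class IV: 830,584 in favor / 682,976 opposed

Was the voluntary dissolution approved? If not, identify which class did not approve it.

Class I: 4/5 of 944643 = 755714.40, rounded up to 755715; 755,715 required, 755,884 in favor — approved.
Class II: a majority of 3624978 is 1812490; 1,812,490 required, 1,813,354 in favor — approved.
Class III: 2/3 of 103317 = 68878; 68,878 required, 68,893 in favor — approved.
Class IV: a majority of 1661093 is 830547; 830,547 required, 830,584 in favor — approved.

Approved — every class gave the required vote.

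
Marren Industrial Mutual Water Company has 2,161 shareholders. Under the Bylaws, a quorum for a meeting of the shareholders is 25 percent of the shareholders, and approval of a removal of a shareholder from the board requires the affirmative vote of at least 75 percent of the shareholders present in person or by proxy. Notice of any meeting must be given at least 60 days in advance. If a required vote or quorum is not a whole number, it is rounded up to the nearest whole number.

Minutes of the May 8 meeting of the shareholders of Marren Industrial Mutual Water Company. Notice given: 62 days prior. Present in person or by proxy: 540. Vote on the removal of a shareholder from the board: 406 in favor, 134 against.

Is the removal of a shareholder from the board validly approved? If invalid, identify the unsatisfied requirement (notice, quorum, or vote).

Notice: 62 days given; 60 required. Satisfied.
Quorum: 25% of 2,161 = 540.25, rounded up to 541; 540 present. Not satisfied.
Vote: requires three-fourths of those present (540); 3/4 of 540 = 405, so 405 needed; 406 in favor. Satisfied.

Invalid — quorum requirement not satisfied.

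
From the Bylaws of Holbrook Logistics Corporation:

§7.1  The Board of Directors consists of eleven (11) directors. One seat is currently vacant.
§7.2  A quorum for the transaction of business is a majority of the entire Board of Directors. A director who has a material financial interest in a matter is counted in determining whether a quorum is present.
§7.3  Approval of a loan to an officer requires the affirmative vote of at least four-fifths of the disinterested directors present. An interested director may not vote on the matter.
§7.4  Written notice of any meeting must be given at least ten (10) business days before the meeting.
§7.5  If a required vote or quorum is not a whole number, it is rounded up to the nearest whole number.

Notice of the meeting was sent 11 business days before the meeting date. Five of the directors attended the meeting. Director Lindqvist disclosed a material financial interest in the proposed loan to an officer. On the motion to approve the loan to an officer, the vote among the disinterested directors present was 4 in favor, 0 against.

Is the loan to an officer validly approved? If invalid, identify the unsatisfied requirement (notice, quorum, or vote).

Invalid — quorum requirement not satisfied.

Notice: 11 business days given; 10 required (11 ≥ 10). Satisfied.
Quorum: 5 present (interested directors count toward quorum); quorum is 6. Not satisfied.
Vote: the loan to an officer requires four-fifths of the disinterested directors present (5 − 1 = 4). 4/5 of 4 = 3.20, rounded up to 4, so 4 affirmative votes are needed; 4 voted in favor. Satisfied. (Moot — without a quorum no business can be validly transacted.)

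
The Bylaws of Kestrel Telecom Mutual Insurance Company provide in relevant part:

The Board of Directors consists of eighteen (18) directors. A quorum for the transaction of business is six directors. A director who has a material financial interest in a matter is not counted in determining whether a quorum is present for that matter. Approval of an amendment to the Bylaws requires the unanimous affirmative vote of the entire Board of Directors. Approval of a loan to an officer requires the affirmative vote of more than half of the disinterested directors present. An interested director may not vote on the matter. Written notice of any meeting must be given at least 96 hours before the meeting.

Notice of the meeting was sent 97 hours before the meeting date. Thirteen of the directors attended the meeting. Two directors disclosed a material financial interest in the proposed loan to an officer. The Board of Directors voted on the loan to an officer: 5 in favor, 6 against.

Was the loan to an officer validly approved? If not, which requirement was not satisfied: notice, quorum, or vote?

Notice: 97 hours given; 96 required (97 ≥ 96). Satisfied.
Quorum: 13 present, but the 2 interested directors do not count, leaving 11. Quorum is 6. Satisfied.
Vote: the loan to an officer requires a majority of the disinterested directors present (13 − 2 = 11). A majority of 11 is 6, so 6 affirmative votes are needed; 5 voted in favor. Not satisfied.

Invalid — vote requirement not satisfied.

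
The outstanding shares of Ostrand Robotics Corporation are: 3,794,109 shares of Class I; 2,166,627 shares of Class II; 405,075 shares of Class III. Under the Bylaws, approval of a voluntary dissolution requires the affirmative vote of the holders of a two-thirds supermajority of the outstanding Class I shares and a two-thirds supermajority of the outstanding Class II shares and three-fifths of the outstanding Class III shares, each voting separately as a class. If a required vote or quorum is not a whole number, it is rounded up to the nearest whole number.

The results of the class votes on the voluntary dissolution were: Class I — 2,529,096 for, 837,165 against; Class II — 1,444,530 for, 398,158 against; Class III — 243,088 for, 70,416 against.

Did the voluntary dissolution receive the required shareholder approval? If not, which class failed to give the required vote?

Not approved — the Class I shares did not give the required vote.

Class I: 2/3 of 3794109 = 2529406; 2,529,406 required, 2,529,096 in favor — not approved.
Class II: 2/3 of 2166627 = 1444418; 1,444,418 required, 1,444,530 in favor — approved.
Class III: 3/5 of 405075 = 243045; 243,045 required, 243,088 in favor — approved.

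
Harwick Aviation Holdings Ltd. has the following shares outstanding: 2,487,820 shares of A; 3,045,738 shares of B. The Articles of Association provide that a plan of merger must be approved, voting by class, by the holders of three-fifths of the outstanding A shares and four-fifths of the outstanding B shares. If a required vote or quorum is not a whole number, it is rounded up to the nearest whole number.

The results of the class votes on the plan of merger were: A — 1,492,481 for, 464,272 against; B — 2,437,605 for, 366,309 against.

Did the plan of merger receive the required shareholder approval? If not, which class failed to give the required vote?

A: 3/5 of 2487820 = 1492692; 1,492,692 required, 1,492,481 in favor — not approved.
B: 4/5 of 3045738 = 2436590.40, rounded up to 2436591; 2,436,591 required, 2,437,605 in favor — approved.

Not approved — the A shares did not give the required vote.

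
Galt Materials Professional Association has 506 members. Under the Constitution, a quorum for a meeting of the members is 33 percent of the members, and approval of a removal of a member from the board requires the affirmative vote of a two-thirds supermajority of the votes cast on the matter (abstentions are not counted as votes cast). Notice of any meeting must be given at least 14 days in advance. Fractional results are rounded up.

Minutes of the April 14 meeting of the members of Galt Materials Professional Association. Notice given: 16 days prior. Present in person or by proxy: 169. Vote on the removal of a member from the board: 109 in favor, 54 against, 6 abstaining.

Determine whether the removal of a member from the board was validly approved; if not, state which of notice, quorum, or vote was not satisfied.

Notice: 16 days given; 14 required. Satisfied.
Quorum: 33% of 506 = 166.98, rounded up to 167; 169 present. Satisfied.
Vote: requires two-thirds of the votes cast (169 − 6 abstaining = 163); 2/3 of 163 = 108.67, rounded up to 109, so 109 needed; 109 in favor. Satisfied.

Valid — all requirements satisfied.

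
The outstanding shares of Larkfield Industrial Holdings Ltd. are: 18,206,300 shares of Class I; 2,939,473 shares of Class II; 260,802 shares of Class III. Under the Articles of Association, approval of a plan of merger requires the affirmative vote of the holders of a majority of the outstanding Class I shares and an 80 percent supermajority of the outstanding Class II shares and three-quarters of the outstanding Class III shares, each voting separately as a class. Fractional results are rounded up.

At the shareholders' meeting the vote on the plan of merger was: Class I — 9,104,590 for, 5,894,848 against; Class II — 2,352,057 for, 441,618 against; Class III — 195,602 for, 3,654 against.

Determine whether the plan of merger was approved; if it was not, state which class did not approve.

Class I: a majority of 18206300 is 9103151; 9,103,151 required, 9,104,590 in favor — approved.
Class II: 4/5 of 2939473 = 2351578.40, rounded up to 2351579; 2,351,579 required, 2,352,057 in favor — approved.
Class III: 3/4 of 260802 = 195601.50, rounded up to 195602; 195,602 required, 195,602 in favor — approved.

Approved — every class gave the required vote.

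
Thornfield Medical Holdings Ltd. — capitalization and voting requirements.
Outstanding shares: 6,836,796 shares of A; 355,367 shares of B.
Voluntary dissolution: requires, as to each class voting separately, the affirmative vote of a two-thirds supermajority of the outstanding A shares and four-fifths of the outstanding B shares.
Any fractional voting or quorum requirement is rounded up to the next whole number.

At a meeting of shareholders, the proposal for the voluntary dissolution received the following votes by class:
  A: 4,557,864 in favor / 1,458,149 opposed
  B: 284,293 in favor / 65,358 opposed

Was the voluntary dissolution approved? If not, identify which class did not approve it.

Not approved — the B shares did not give the required vote.

A: 2/3 of 6836796 = 4557864; 4,557,864 required, 4,557,864 in favor — approved.
B: 4/5 of 355367 = 284293.60, rounded up to 284294; 284,294 required, 284,293 in favor — not approved.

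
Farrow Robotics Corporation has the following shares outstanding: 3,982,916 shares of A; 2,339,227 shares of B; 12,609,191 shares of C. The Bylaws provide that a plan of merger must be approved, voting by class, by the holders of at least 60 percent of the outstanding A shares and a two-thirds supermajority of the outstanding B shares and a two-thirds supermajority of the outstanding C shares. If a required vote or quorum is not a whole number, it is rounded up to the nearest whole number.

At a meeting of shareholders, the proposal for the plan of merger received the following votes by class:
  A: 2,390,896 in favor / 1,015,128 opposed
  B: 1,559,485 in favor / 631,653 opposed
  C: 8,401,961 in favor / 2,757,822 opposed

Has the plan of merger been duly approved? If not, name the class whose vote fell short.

Not approved — the C shares did not give the required vote.

A: 3/5 of 3982916 = 2389749.60, rounded up to 2389750; 2,389,750 required, 2,390,896 in favor — approved.
B: 2/3 of 2339227 = 1559484.67, rounded up to 1559485; 1,559,485 required, 1,559,485 in favor — approved.
C: 2/3 of 12609191 = 8406127.33, rounded up to 8406128; 8,406,128 required, 8,401,961 in favor — not approved.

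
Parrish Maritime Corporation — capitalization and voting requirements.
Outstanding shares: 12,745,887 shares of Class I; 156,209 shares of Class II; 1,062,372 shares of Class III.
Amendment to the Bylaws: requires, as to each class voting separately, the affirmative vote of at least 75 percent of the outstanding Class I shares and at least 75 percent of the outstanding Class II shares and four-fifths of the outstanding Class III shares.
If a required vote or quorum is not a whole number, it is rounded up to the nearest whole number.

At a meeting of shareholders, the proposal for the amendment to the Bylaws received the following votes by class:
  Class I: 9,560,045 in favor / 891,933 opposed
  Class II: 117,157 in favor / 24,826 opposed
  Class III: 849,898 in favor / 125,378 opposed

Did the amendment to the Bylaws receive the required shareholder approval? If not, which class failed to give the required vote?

Approved — every class gave the required vote.

Class I: 3/4 of 12745887 = 9559415.25, rounded up to 9559416; 9,559,416 required, 9,560,045 in favor — approved.
Class II: 3/4 of 156209 = 117156.75, rounded up to 117157; 117,157 required, 117,157 in favor — approved.
Class III: 4/5 of 1062372 = 849897.60, rounded up to 849898; 849,898 required, 849,898 in favor — approved.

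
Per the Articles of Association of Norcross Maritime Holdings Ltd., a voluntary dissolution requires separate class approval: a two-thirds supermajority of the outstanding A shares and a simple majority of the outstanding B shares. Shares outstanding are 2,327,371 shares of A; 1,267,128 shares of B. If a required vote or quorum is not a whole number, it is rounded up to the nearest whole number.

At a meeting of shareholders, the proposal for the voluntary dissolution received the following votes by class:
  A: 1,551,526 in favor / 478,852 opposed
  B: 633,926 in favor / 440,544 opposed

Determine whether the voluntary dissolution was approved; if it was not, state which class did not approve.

A: 2/3 of 2327371 = 1551580.67, rounded up to 1551581; 1,551,581 required, 1,551,526 in favor — not approved.
B: a majority of 1267128 is 633565; 633,565 required, 633,926 in favor — approved.

Not approved — the A shares did not give the required vote.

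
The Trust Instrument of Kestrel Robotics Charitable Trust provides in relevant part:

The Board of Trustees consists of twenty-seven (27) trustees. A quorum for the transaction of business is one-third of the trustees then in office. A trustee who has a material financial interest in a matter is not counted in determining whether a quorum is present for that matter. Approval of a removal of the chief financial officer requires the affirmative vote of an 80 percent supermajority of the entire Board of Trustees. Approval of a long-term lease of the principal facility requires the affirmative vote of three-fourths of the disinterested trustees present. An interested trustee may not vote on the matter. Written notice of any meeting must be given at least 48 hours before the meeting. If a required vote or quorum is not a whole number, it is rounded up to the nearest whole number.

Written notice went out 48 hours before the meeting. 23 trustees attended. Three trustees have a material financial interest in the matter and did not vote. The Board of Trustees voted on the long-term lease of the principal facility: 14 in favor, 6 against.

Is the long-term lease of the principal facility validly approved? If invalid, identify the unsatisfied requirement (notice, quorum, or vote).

Notice: 48 hours given; 48 required (48 ≥ 48). Satisfied.
Quorum: 23 present, but the 3 interested trustees do not count, leaving 20. Quorum is 9. Satisfied.
Vote: the long-term lease of the principal facility requires three-fourths of the disinterested trustees present (23 − 3 = 20). 3/4 of 20 = 15, so 15 affirmative votes are needed; 14 voted in favor. Not satisfied.

Invalid — vote requirement not satisfied.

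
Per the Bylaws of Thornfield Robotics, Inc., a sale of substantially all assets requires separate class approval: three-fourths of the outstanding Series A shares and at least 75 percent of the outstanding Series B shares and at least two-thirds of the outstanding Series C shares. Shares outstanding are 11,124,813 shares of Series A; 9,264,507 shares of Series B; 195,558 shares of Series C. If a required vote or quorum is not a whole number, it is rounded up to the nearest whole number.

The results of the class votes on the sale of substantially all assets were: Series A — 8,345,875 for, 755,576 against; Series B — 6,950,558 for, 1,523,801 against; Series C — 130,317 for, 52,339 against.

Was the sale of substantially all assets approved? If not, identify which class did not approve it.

Series A: 3/4 of 11124813 = 8343609.75, rounded up to 8343610; 8,343,610 required, 8,345,875 in favor — approved.
Series B: 3/4 of 9264507 = 6948380.25, rounded up to 6948381; 6,948,381 required, 6,950,558 in favor — approved.
Series C: 2/3 of 195558 = 130372; 130,372 required, 130,317 in favor — not approved.

Not approved — the Series C shares did not give the required vote.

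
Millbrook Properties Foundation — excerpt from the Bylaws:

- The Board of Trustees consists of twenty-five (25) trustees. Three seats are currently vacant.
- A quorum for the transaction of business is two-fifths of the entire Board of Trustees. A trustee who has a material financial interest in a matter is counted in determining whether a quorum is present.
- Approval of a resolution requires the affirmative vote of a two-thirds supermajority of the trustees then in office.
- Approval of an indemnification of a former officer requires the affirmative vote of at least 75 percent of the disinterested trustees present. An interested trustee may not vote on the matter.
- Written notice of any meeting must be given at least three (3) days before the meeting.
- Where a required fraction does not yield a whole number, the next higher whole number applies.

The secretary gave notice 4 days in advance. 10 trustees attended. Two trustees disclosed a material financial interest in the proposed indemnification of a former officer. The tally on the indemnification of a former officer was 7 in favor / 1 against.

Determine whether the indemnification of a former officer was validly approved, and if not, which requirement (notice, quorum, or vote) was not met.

Valid — all requirements satisfied.

Notice: 4 days given; 3 required (4 ≥ 3). Satisfied.
Quorum: 10 present (interested trustees count toward quorum); quorum is 10. Satisfied.
Vote: the indemnification of a former officer requires three-fourths of the disinterested trustees present (10 − 2 = 8). 3/4 of 8 = 6, so 6 affirmative votes are needed; 7 voted in favor. Satisfied.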